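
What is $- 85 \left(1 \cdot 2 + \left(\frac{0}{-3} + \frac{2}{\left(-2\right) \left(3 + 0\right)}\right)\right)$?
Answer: $- \frac{425}{3} \approx -141.67$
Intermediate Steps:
$- 85 \left(1 \cdot 2 + \left(\frac{0}{-3} + \frac{2}{\left(-2\right) \left(3 + 0\right)}\right)\right) = - 85 \left(2 + \left(0 \left(- \frac{1}{3}\right) + \frac{2}{\left(-2\right) 3}\right)\right) = - 85 \left(2 + \left(0 + \frac{2}{-6}\right)\right) = - 85 \left(2 + \left(0 + 2 \left(- \frac{1}{6}\right)\right)\right) = - 85 \left(2 + \left(0 - \frac{1}{3}\right)\right) = - 85 \left(2 - \frac{1}{3}\right) = \left(-85\right) \frac{5}{3} = - \frac{425}{3}$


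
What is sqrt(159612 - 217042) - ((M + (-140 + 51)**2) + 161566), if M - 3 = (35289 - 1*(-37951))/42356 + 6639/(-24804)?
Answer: -14838952369103/87549852 + I*sqrt(57430) ≈ -1.6949e+5 + 239.65*I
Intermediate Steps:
M = 390603179/87549852 (M = 3 + ((35289 - 1*(-37951))/42356 + 6639/(-24804)) = 3 + ((35289 + 37951)*(1/42356) + 6639*(-1/24804)) = 3 + (73240*(1/42356) - 2213/8268) = 3 + (18310/10589 - 2213/8268) = 3 + 127953623/87549852 = 390603179/87549852 ≈ 4.4615)
sqrt(159612 - 217042) - ((M + (-140 + 51)**2) + 161566) = sqrt(159612 - 217042) - ((390603179/87549852 + (-140 + 51)**2) + 161566) = sqrt(-57430) - ((390603179/87549852 + (-89)**2) + 161566) = I*sqrt(57430) - ((390603179/87549852 + 7921) + 161566) = I*sqrt(57430) - (693872980871/87549852 + 161566) = I*sqrt(57430) - 1*14838952369103/87549852 = I*sqrt(57430) - 14838952369103/87549852 = -14838952369103/87549852 + I*sqrt(57430)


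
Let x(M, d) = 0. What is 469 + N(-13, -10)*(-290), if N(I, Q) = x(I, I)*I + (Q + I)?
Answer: 7139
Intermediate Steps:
N(I, Q) = I + Q (N(I, Q) = 0*I + (Q + I) = 0 + (I + Q) = I + Q)
469 + N(-13, -10)*(-290) = 469 + (-13 - 10)*(-290) = 469 - 23*(-290) = 469 + 6670 = 7139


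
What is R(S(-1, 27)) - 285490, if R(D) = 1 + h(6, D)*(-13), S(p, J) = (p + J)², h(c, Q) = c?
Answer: -285567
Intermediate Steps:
S(p, J) = (J + p)²
R(D) = -77 (R(D) = 1 + 6*(-13) = 1 - 78 = -77)
R(S(-1, 27)) - 285490 = -77 - 285490 = -285567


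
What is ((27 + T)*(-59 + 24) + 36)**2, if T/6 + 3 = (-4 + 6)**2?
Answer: 1252161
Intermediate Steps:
T = 6 (T = -18 + 6*(-4 + 6)**2 = -18 + 6*2**2 = -18 + 6*4 = -18 + 24 = 6)
((27 + T)*(-59 + 24) + 36)**2 = ((27 + 6)*(-59 + 24) + 36)**2 = (33*(-35) + 36)**2 = (-1155 + 36)**2 = (-1119)**2 = 1252161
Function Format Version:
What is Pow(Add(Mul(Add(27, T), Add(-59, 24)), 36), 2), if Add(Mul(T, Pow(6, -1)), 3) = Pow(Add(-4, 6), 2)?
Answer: 1252161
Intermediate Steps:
T = 6 (T = Add(-18, Mul(6, Pow(Add(-4, 6), 2))) = Add(-18, Mul(6, Pow(2, 2))) = Add(-18, Mul(6, 4)) = Add(-18, 24) = 6)
Pow(Add(Mul(Add(27, T), Add(-59, 24)), 36), 2) = Pow(Add(Mul(Add(27, 6), Add(-59, 24)), 36), 2) = Pow(Add(Mul(33, -35), 36), 2) = Pow(Add(-1155, 36), 2) = Pow(-1119, 2) = 1252161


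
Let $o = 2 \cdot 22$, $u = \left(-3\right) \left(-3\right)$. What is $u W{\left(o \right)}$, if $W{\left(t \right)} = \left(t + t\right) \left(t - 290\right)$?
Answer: $-194832$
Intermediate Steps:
$u = 9$
$o = 44$
$W{\left(t \right)} = 2 t \left(-290 + t\right)$
$u W{\left(o \right)} = 9 \cdot 2 \cdot 44 \left(-290 + 44\right) = 9 \cdot 2 \cdot 44 \left(-246\right) = 9 \left(-21648\right) = -194832$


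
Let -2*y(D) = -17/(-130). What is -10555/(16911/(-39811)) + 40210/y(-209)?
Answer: -169654253815/287487 ≈ -5.9013e+5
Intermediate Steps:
y(D) = -17/260 (y(D) = -(-17)/(2*(-130)) = -(-17)*(-1)/(2*130) = -½*17/130 = -17/260)
-10555/(16911/(-39811)) + 40210/y(-209) = -10555/(16911/(-39811)) + 40210/(-17/260) = -10555/(16911*(-1/39811)) + 40210*(-260/17) = -10555/(-16911/39811) - 10454600/17 = -10555*(-39811/16911) - 10454600/17 = 420205105/16911 - 10454600/17 = -169654253815/287487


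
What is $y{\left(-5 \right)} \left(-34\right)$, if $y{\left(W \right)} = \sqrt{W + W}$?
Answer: $- 34 i \sqrt{10} \approx - 107.52 i$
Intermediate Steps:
$y{\left(W \right)} = \sqrt{2} \sqrt{W}$ ($y{\left(W \right)} = \sqrt{2 W} = \sqrt{2} \sqrt{W}$)
$y{\left(-5 \right)} \left(-34\right) = \sqrt{2} \sqrt{-5} \left(-34\right) = \sqrt{2} i \sqrt{5} \left(-34\right) = i \sqrt{10} \left(-34\right) = - 34 i \sqrt{10}$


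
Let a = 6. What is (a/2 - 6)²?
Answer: 9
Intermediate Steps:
(a/2 - 6)² = (6/2 - 6)² = (6*(½) - 6)² = (3 - 6)² = (-3)² = 9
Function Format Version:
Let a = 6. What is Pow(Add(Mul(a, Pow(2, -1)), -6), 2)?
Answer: 9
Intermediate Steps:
Pow(Add(Mul(a, Pow(2, -1)), -6), 2) = Pow(Add(Mul(6, Pow(2, -1)), -6), 2) = Pow(Add(Mul(6, Rational(1, 2)), -6), 2) = Pow(Add(3, -6), 2) = Pow(-3, 2) = 9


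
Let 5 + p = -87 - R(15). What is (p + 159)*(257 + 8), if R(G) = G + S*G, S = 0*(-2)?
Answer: 13780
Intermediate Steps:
S = 0
R(G) = G (R(G) = G + 0*G = G + 0 = G)
p = -107 (p = -5 + (-87 - 1*15) = -5 + (-87 - 15) = -5 - 102 = -107)
(p + 159)*(257 + 8) = (-107 + 159)*(257 + 8) = 52*265 = 13780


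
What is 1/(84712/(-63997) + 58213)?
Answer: 63997/3725372649 ≈ 1.7179e-5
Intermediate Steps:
1/(84712/(-63997) + 58213) = 1/(84712*(-1/63997) + 58213) = 1/(-84712/63997 + 58213) = 1/(3725372649/63997) = 63997/3725372649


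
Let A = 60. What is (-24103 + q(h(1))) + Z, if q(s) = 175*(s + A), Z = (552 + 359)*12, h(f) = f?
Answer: -2496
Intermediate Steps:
Z = 10932 (Z = 911*12 = 10932)
q(s) = 10500 + 175*s (q(s) = 175*(s + 60) = 175*(60 + s) = 10500 + 175*s)
(-24103 + q(h(1))) + Z = (-24103 + (10500 + 175*1)) + 10932 = (-24103 + (10500 + 175)) + 10932 = (-24103 + 10675) + 10932 = -13428 + 10932 = -2496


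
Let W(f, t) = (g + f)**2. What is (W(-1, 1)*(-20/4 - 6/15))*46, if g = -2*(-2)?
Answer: -11178/5 ≈ -2235.6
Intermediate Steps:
g = 4
W(f, t) = (4 + f)**2
(W(-1, 1)*(-20/4 - 6/15))*46 = ((4 - 1)**2*(-20/4 - 6/15))*46 = (3**2*(-20*1/4 - 6*1/15))*46 = (9*(-5 - 2/5))*46 = (9*(-27/5))*46 = -243/5*46 = -11178/5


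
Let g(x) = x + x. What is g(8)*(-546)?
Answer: -8736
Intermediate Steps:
g(x) = 2*x
g(8)*(-546) = (2*8)*(-546) = 16*(-546) = -8736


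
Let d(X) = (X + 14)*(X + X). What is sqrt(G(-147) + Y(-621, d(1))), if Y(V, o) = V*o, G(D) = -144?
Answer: 3*I*sqrt(2086) ≈ 137.02*I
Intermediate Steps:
d(X) = 2*X*(14 + X) (d(X) = (14 + X)*(2*X) = 2*X*(14 + X))
sqrt(G(-147) + Y(-621, d(1))) = sqrt(-144 - 1242*(14 + 1)) = sqrt(-144 - 1242*15) = sqrt(-144 - 621*30) = sqrt(-144 - 18630) = sqrt(-18774) = 3*I*sqrt(2086)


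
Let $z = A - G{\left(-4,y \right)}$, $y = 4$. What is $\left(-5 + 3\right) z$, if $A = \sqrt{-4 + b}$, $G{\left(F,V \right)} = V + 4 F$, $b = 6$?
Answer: $-24 - 2 \sqrt{2} \approx -26.828$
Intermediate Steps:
$A = \sqrt{2}$ ($A = \sqrt{-4 + 6} = \sqrt{2} \approx 1.4142$)
$z = 12 + \sqrt{2}$ ($z = \sqrt{2} - \left(4 + 4 \left(-4\right)\right) = \sqrt{2} - \left(4 - 16\right) = \sqrt{2} - -12 = \sqrt{2} + 12 = 12 + \sqrt{2} \approx 13.414$)
$\left(-5 + 3\right) z = \left(-5 + 3\right) \left(12 + \sqrt{2}\right) = - 2 \left(12 + \sqrt{2}\right) = -24 - 2 \sqrt{2}$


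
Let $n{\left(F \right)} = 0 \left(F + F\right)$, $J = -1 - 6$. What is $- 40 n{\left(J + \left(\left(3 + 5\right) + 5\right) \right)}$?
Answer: $0$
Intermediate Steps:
$J = -7$ ($J = -1 - 6 = -7$)
$n{\left(F \right)} = 0$ ($n{\left(F \right)} = 0 \cdot 2 F = 0$)
$- 40 n{\left(J + \left(\left(3 + 5\right) + 5\right) \right)} = \left(-40\right) 0 = 0$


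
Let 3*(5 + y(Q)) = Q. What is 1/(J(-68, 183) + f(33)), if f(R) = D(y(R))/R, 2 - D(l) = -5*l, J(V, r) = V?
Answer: -33/2212 ≈ -0.014919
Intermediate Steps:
y(Q) = -5 + Q/3
D(l) = 2 + 5*l (D(l) = 2 - (-5)*l = 2 + 5*l)
f(R) = (-23 + 5*R/3)/R (f(R) = (2 + 5*(-5 + R/3))/R = (2 + (-25 + 5*R/3))/R = (-23 + 5*R/3)/R)
1/(J(-68, 183) + f(33)) = 1/(-68 + (5/3 - 23/33)) = 1/(-68 + 32/33) = 1/(-2212/33) = -33/2212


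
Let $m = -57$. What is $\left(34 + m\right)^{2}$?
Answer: $529$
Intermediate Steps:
$\left(34 + m\right)^{2} = \left(34 - 57\right)^{2} = \left(-23\right)^{2} = 529$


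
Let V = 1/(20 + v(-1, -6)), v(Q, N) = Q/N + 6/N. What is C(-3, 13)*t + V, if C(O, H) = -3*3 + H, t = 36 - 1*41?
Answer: -2294/115 ≈ -19.948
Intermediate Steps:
t = -5 (t = 36 - 41 = -5)
C(O, H) = -9 + H
v(Q, N) = 6/N + Q/N
V = 6/115 (V = 1/(20 + (6 - 1)/(-6)) = 1/(20 - ⅙*5) = 1/(20 - ⅚) = 1/(115/6) = 6/115 ≈ 0.052174)
C(-3, 13)*t + V = (-9 + 13)*(-5) + 6/115 = 4*(-5) + 6/115 = -20 + 6/115 = -2294/115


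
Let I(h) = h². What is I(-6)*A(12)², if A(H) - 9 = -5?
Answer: 576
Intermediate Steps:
A(H) = 4 (A(H) = 9 - 5 = 4)
I(-6)*A(12)² = (-6)²*4² = 36*16 = 576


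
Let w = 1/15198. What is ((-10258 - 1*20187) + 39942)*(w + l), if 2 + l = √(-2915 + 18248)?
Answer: -288661315/15198 + 9497*√15333 ≈ 1.1570e+6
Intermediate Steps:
w = 1/15198 ≈ 6.5798e-5
l = -2 + √15333 (l = -2 + √(-2915 + 18248) = -2 + √15333 ≈ 121.83)
((-10258 - 1*20187) + 39942)*(w + l) = ((-10258 - 1*20187) + 39942)*(1/15198 + (-2 + √15333)) = ((-10258 - 20187) + 39942)*(-30395/15198 + √15333) = (-30445 + 39942)*(-30395/15198 + √15333) = 9497*(-30395/15198 + √15333) = -288661315/15198 + 9497*√15333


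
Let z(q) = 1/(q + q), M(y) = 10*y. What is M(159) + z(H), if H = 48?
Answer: 152641/96 ≈ 1590.0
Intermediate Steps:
z(q) = 1/(2*q)
M(159) + z(H) = 10*159 + (½)/48 = 1590 + (½)*(1/48) = 1590 + 1/96 = 152641/96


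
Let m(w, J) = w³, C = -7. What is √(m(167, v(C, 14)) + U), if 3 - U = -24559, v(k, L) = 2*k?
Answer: 15*√20809 ≈ 2163.8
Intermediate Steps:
U = 24562 (U = 3 - 1*(-24559) = 3 + 24559 = 24562)
√(m(167, v(C, 14)) + U) = √(167³ + 24562) = √(4657463 + 24562) = √4682025 = 15*√20809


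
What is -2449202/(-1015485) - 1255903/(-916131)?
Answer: 1173046845139/310105762845 ≈ 3.7827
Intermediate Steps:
-2449202/(-1015485) - 1255903/(-916131) = -2449202*(-1/1015485) - 1255903*(-1/916131) = 2449202/1015485 + 1255903/916131 = 1173046845139/310105762845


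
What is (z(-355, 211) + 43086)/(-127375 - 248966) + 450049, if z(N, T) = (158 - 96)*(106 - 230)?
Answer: 169371855311/376341 ≈ 4.5005e+5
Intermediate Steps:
z(N, T) = -7688 (z(N, T) = 62*(-124) = -7688)
(z(-355, 211) + 43086)/(-127375 - 248966) + 450049 = (-7688 + 43086)/(-127375 - 248966) + 450049 = 35398/(-376341) + 450049 = 35398*(-1/376341) + 450049 = -35398/376341 + 450049 = 169371855311/376341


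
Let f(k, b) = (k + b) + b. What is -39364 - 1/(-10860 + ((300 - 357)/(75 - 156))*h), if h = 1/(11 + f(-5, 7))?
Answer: -230845493144/5864381 ≈ -39364.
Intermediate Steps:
f(k, b) = k + 2*b (f(k, b) = (b + k) + b = k + 2*b)
h = 1/20 (h = 1/(11 + (-5 + 2*7)) = 1/(11 + (-5 + 14)) = 1/(11 + 9) = 1/20 ≈ 0.050000)
-39364 - 1/(-10860 + ((300 - 357)/(75 - 156))*h) = -39364 - 1/(-10860 + ((300 - 357)/(75 - 156))*(1/20)) = -39364 - 1/(-10860 - 57/(-81)*(1/20)) = -39364 - 1/(-10860 - 57*(-1/81)*(1/20)) = -39364 - 1/(-10860 + (19/27)*(1/20)) = -39364 - 1/(-10860 + 19/540) = -39364 - 1/(-5864381/540) = -39364 - 1*(-540/5864381) = -39364 + 540/5864381 = -230845493144/5864381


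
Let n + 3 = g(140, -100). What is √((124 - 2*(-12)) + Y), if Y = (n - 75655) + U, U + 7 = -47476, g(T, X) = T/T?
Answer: 4*I*√7687 ≈ 350.7*I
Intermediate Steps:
g(T, X) = 1
U = -47483 (U = -7 - 47476 = -47483)
n = -2 (n = -3 + 1 = -2)
Y = -123140 (Y = (-2 - 75655) - 47483 = -75657 - 47483 = -123140)
√((124 - 2*(-12)) + Y) = √((124 - 2*(-12)) - 123140) = √((124 + 24) - 123140) = √(148 - 123140) = √(-122992) = 4*I*√7687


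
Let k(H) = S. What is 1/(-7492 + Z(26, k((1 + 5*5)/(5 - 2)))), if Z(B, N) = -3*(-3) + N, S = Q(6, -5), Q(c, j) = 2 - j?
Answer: -1/7476 ≈ -0.00013376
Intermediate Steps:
S = 7 (S = 2 - 1*(-5) = 2 + 5 = 7)
k(H) = 7
Z(B, N) = 9 + N
1/(-7492 + Z(26, k((1 + 5*5)/(5 - 2)))) = 1/(-7492 + (9 + 7)) = 1/(-7492 + 16) = 1/(-7476) = -1/7476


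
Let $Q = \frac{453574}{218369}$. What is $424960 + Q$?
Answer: $\frac{92798543814}{218369} \approx 4.2496 \cdot 10^{5}$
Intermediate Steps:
$Q = \frac{453574}{218369}$ ($Q = 453574 \cdot \frac{1}{218369} = \frac{453574}{218369} \approx 2.0771$)
$424960 + Q = 424960 + \frac{453574}{218369} = \frac{92798543814}{218369}$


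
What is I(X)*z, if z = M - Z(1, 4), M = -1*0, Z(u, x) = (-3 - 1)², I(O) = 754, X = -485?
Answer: -12064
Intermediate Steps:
Z(u, x) = 16 (Z(u, x) = (-4)² = 16)
M = 0
z = -16 (z = 0 - 1*16 = 0 - 16 = -16)
I(X)*z = 754*(-16) = -12064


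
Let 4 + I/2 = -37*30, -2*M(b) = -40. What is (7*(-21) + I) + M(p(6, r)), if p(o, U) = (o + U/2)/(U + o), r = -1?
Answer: -2355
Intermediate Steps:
p(o, U) = (o + U/2)/(U + o) (p(o, U) = (o + U*(1/2))/(U + o) = (o + U/2)/(U + o))
M(b) = 20 (M(b) = -1/2*(-40) = 20)
I = -2228 (I = -8 + 2*(-37*30) = -8 + 2*(-1110) = -8 - 2220 = -2228)
(7*(-21) + I) + M(p(6, r)) = (7*(-21) - 2228) + 20 = (-147 - 2228) + 20 = -2375 + 20 = -2355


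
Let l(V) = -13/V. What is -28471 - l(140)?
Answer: -3985927/140 ≈ -28471.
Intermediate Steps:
-28471 - l(140) = -28471 - (-13)/140 = -28471 - 1*(-13/140) = -28471 + 13/140 = -3985927/140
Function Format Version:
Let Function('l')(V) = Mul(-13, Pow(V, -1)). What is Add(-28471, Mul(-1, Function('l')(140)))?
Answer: Rational(-3985927, 140) ≈ -28471.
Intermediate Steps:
Add(-28471, Mul(-1, Function('l')(140))) = Add(-28471, Mul(-1, Mul(-13, Pow(140, -1)))) = Add(-28471, Mul(-1, Mul(-13, Rational(1, 140)))) = Add(-28471, Mul(-1, Rational(-13, 140))) = Add(-28471, Rational(13, 140)) = Rational(-3985927, 140)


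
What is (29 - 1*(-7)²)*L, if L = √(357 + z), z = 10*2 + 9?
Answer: -20*√386 ≈ -392.94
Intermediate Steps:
z = 29 (z = 20 + 9 = 29)
L = √386 (L = √(357 + 29) = √386 ≈ 19.647)
(29 - 1*(-7)²)*L = (29 - 1*(-7)²)*√386 = (29 - 1*49)*√386 = (29 - 49)*√386 = -20*√386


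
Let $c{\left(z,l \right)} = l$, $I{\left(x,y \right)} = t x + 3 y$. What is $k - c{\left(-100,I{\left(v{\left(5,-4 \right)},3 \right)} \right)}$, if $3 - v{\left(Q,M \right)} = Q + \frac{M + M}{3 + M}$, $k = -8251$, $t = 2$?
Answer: $-8240$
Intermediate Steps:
$v{\left(Q,M \right)} = 3 - Q - \frac{2 M}{3 + M}$ ($v{\left(Q,M \right)} = 3 - \left(Q + \frac{M + M}{3 + M}\right) = 3 - \left(Q + \frac{2 M}{3 + M}\right) = 3 - Q - \frac{2 M}{3 + M}$)
$I{\left(x,y \right)} = 2 x + 3 y$
$k - c{\left(-100,I{\left(v{\left(5,-4 \right)},3 \right)} \right)} = -8251 - \left(2 \frac{9 - 4 - 15 - \left(-4\right) 5}{3 - 4} + 3 \cdot 3\right) = -8251 - \left(2 \frac{9 - 4 - 15 + 20}{-1} + 9\right) = -8251 - \left(2 \left(\left(-1\right) 10\right) + 9\right) = -8251 - \left(2 \left(-10\right) + 9\right) = -8251 - \left(-20 + 9\right) = -8251 - -11 = -8251 + 11 = -8240$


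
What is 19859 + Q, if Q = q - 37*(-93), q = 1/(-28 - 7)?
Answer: 815499/35 ≈ 23300.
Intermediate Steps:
q = -1/35 (q = 1/(-35) = -1/35 ≈ -0.028571)
Q = 120434/35 (Q = -1/35 - 37*(-93) = -1/35 + 3441 = 120434/35 ≈ 3441.0)
19859 + Q = 19859 + 120434/35 = 815499/35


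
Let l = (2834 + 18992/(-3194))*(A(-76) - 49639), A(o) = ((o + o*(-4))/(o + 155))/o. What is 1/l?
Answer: -126163/17710998180568 ≈ -7.1234e-9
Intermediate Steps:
A(o) = -3/(155 + o) (A(o) = ((o - 4*o)/(155 + o))/o = ((-3*o)/(155 + o))/o = (-3*o/(155 + o))/o = -3/(155 + o))
l = -17710998180568/126163 (l = (2834 + 18992/(-3194))*(-3/(155 - 76) - 49639) = (2834 + 18992*(-1/3194))*(-3/79 - 49639) = (2834 - 9496/1597)*(-3*1/79 - 49639) = 4516402*(-3/79 - 49639)/1597 = (4516402/1597)*(-3921484/79) = -17710998180568/126163 ≈ -1.4038e+8)
1/l = 1/(-17710998180568/126163) = -126163/17710998180568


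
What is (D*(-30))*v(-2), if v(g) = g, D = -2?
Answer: -120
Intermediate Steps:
(D*(-30))*v(-2) = -2*(-30)*(-2) = 60*(-2) = -120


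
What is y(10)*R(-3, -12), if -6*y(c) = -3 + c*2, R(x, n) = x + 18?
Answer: -85/2 ≈ -42.500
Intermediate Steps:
R(x, n) = 18 + x
y(c) = ½ - c/3 (y(c) = -(-3 + c*2)/6 = -(-3 + 2*c)/6 = ½ - c/3)
y(10)*R(-3, -12) = (½ - ⅓*10)*(18 - 3) = (½ - 10/3)*15 = -17/6*15 = -85/2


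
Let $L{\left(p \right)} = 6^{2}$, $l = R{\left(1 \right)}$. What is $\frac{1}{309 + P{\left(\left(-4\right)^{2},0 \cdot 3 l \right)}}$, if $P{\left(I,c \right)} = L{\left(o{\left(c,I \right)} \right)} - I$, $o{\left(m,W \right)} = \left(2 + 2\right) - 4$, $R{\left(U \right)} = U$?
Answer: $\frac{1}{329} \approx 0.0030395$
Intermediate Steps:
$l = 1$
$o{\left(m,W \right)} = 0$ ($o{\left(m,W \right)} = 4 - 4 = 0$)
$L{\left(p \right)} = 36$
$P{\left(I,c \right)} = 36 - I$
$\frac{1}{309 + P{\left(\left(-4\right)^{2},0 \cdot 3 l \right)}} = \frac{1}{309 + \left(36 - \left(-4\right)^{2}\right)} = \frac{1}{309 + \left(36 - 16\right)} = \frac{1}{309 + 20} = \frac{1}{329}$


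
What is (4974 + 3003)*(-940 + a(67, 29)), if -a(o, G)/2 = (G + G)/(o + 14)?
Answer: -202764704/27 ≈ -7.5098e+6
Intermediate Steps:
a(o, G) = -4*G/(14 + o) (a(o, G) = -2*(G + G)/(o + 14) = -2*2*G/(14 + o) = -4*G/(14 + o))
(4974 + 3003)*(-940 + a(67, 29)) = (4974 + 3003)*(-940 - 4*29/(14 + 67)) = 7977*(-940 - 4*29/81) = 7977*(-940 - 4*29*1/81) = 7977*(-940 - 116/81) = 7977*(-76256/81) = -202764704/27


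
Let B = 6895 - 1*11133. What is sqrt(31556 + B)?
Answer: sqrt(27318) ≈ 165.28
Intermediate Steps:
B = -4238 (B = 6895 - 11133 = -4238)
sqrt(31556 + B) = sqrt(31556 - 4238) = sqrt(27318)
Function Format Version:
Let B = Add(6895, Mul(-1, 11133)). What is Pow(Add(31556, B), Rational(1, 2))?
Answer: Pow(27318, Rational(1, 2)) ≈ 165.28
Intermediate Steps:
B = -4238 (B = Add(6895, -11133) = -4238)
Pow(Add(31556, B), Rational(1, 2)) = Pow(Add(31556, -4238), Rational(1, 2)) = Pow(27318, Rational(1, 2))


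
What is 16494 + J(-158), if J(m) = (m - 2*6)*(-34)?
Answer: 22274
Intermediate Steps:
J(m) = 408 - 34*m (J(m) = (m - 12)*(-34) = (-12 + m)*(-34) = 408 - 34*m)
16494 + J(-158) = 16494 + (408 - 34*(-158)) = 16494 + (408 + 5372) = 16494 + 5780 = 22274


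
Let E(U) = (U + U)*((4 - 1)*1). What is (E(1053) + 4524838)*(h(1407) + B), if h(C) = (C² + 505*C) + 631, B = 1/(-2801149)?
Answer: 34153016275396897704/2801149 ≈ 1.2193e+13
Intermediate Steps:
B = -1/2801149 ≈ -3.5700e-7
h(C) = 631 + C² + 505*C
E(U) = 6*U (E(U) = (2*U)*(3*1) = (2*U)*3 = 6*U)
(E(1053) + 4524838)*(h(1407) + B) = (6*1053 + 4524838)*((631 + 1407² + 505*1407) - 1/2801149) = (6318 + 4524838)*((631 + 1979649 + 710535) - 1/2801149) = 4531156*(2690815 - 1/2801149) = 4531156*(7537373746434/2801149) = 34153016275396897704/2801149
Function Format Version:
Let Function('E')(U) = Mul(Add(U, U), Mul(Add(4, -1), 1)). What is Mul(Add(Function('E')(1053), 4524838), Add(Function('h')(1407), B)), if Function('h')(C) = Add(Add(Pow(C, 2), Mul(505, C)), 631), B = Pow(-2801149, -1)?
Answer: Rational(34153016275396897704, 2801149) ≈ 1.2193e+13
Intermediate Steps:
B = Rational(-1, 2801149) ≈ -3.5700e-7
Function('h')(C) = Add(631, Pow(C, 2), Mul(505, C))
Function('E')(U) = Mul(6, U) (Function('E')(U) = Mul(Mul(2, U), Mul(3, 1)) = Mul(Mul(2, U), 3) = Mul(6, U))
Mul(Add(Function('E')(1053), 4524838), Add(Function('h')(1407), B)) = Mul(Add(Mul(6, 1053), 4524838), Add(Add(631, Pow(1407, 2), Mul(505, 1407)), Rational(-1, 2801149))) = Mul(Add(6318, 4524838), Add(Add(631, 1979649, 710535), Rational(-1, 2801149))) = Mul(4531156, Add(2690815, Rational(-1, 2801149))) = Mul(4531156, Rational(7537373746434, 2801149)) = Rational(34153016275396897704, 2801149)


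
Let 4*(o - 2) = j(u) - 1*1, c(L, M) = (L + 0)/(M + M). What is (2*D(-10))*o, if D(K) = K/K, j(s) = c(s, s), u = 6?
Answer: 15/4 ≈ 3.7500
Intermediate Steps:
c(L, M) = L/(2*M) (c(L, M) = L/((2*M)) = L*(1/(2*M)) = L/(2*M))
j(s) = ½ (j(s) = s/(2*s) = ½)
o = 15/8 (o = 2 + (½ - 1*1)/4 = 2 + (½ - 1)/4 = 2 + (¼)*(-½) = 2 - ⅛ = 15/8 ≈ 1.8750)
D(K) = 1
(2*D(-10))*o = (2*1)*(15/8) = 2*(15/8) = 15/4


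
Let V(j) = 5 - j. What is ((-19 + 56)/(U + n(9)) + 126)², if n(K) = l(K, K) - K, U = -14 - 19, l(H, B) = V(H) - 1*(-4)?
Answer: 27615025/1764 ≈ 15655.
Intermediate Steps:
l(H, B) = 9 - H (l(H, B) = (5 - H) - 1*(-4) = (5 - H) + 4 = 9 - H)
U = -33
n(K) = 9 - 2*K (n(K) = (9 - K) - K = 9 - 2*K)
((-19 + 56)/(U + n(9)) + 126)² = ((-19 + 56)/(-33 + (9 - 2*9)) + 126)² = (37/(-33 + (9 - 18)) + 126)² = (37/(-33 - 9) + 126)² = (37/(-42) + 126)² = (37*(-1/42) + 126)² = (-37/42 + 126)² = (5255/42)² = 27615025/1764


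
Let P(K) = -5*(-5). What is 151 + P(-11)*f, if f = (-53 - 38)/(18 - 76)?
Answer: 11033/58 ≈ 190.22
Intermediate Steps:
f = 91/58 (f = -91/(-58) = -91*(-1/58) = 91/58 ≈ 1.5690)
P(K) = 25
151 + P(-11)*f = 151 + 25*(91/58) = 151 + 2275/58 = 11033/58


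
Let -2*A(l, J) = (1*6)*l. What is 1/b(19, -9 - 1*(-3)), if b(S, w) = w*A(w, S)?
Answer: -1/108 ≈ -0.0092593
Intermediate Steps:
A(l, J) = -3*l (A(l, J) = -1*6*l/2 = -3*l)
b(S, w) = -3*w² (b(S, w) = w*(-3*w) = -3*w²)
1/b(19, -9 - 1*(-3)) = 1/(-3*(-9 - 1*(-3))²) = 1/(-3*(-9 + 3)²) = 1/(-3*(-6)²) = 1/(-3*36) = 1/(-108) = -1/108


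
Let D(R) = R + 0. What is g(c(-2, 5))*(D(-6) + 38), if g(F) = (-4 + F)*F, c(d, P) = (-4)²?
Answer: 6144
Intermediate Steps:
c(d, P) = 16
D(R) = R
g(F) = F*(-4 + F)
g(c(-2, 5))*(D(-6) + 38) = (16*(-4 + 16))*(-6 + 38) = (16*12)*32 = 192*32 = 6144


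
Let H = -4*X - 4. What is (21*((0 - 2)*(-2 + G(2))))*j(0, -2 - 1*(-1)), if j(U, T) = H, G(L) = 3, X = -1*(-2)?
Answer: 504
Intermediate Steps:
X = 2
H = -12 (H = -4*2 - 4 = -8 - 4 = -12)
j(U, T) = -12
(21*((0 - 2)*(-2 + G(2))))*j(0, -2 - 1*(-1)) = (21*((0 - 2)*(-2 + 3)))*(-12) = (21*(-2*1))*(-12) = (21*(-2))*(-12) = -42*(-12) = 504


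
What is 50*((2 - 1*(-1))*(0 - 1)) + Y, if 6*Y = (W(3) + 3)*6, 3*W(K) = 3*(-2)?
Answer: -149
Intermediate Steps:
W(K) = -2 (W(K) = (3*(-2))/3 = (⅓)*(-6) = -2)
Y = 1 (Y = ((-2 + 3)*6)/6 = (1*6)/6 = (⅙)*6 = 1)
50*((2 - 1*(-1))*(0 - 1)) + Y = 50*((2 - 1*(-1))*(0 - 1)) + 1 = 50*((2 + 1)*(-1)) + 1 = 50*(3*(-1)) + 1 = 50*(-3) + 1 = -150 + 1 = -149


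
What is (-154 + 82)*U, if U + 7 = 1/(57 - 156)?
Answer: 5552/11 ≈ 504.73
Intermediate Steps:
U = -694/99 (U = -7 + 1/(57 - 156) = -7 + 1/(-99) = -7 - 1/99 = -694/99 ≈ -7.0101)
(-154 + 82)*U = (-154 + 82)*(-694/99) = -72*(-694/99) = 5552/11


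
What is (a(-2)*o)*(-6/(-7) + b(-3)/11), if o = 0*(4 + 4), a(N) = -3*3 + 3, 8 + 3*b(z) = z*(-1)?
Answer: 0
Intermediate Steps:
b(z) = -8/3 - z/3 (b(z) = -8/3 + (z*(-1))/3 = -8/3 + (-z)/3 = -8/3 - z/3)
a(N) = -6 (a(N) = -9 + 3 = -6)
o = 0 (o = 0*8 = 0)
(a(-2)*o)*(-6/(-7) + b(-3)/11) = (-6*0)*(-6/(-7) + (-8/3 - ⅓*(-3))/11) = 0*(-6*(-⅐) + (-8/3 + 1)*(1/11)) = 0*(6/7 - 5/3*1/11) = 0*(6/7 - 5/33) = 0*(163/231) = 0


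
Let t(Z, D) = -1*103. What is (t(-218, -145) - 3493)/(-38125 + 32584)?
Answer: 3596/5541 ≈ 0.64898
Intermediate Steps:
t(Z, D) = -103
(t(-218, -145) - 3493)/(-38125 + 32584) = (-103 - 3493)/(-38125 + 32584) = -3596/(-5541) = -3596*(-1/5541) = 3596/5541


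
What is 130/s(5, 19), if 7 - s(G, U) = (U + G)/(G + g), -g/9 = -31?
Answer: 9230/491 ≈ 18.798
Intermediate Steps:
g = 279 (g = -9*(-31) = 279)
s(G, U) = 7 - (G + U)/(279 + G) (s(G, U) = 7 - (U + G)/(G + 279) = 7 - (G + U)/(279 + G))
130/s(5, 19) = 130/(((1953 - 1*19 + 6*5)/(279 + 5))) = 130/(((1953 - 19 + 30)/284)) = 130/(((1/284)*1964)) = 130/(491/71) = 130*(71/491) = 9230/491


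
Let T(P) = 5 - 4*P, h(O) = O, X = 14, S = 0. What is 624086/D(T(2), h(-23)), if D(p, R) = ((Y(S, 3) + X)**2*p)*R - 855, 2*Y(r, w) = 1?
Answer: 2496344/54609 ≈ 45.713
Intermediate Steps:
Y(r, w) = 1/2 (Y(r, w) = (1/2)*1 = 1/2)
D(p, R) = -855 + 841*R*p/4 (D(p, R) = ((1/2 + 14)**2*p)*R - 855 = ((29/2)**2*p)*R - 855 = (841*p/4)*R - 855 = 841*R*p/4 - 855 = -855 + 841*R*p/4)
624086/D(T(2), h(-23)) = 624086/(-855 + (841/4)*(-23)*(5 - 4*2)) = 624086/(-855 + (841/4)*(-23)*(5 - 8)) = 624086/(-855 + (841/4)*(-23)*(-3)) = 624086/(-855 + 58029/4) = 624086/(54609/4) = 624086*(4/54609) = 2496344/54609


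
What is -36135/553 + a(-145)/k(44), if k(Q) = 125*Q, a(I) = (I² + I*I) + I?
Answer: -35113807/608300 ≈ -57.724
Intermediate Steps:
a(I) = I + 2*I² (a(I) = (I² + I²) + I = 2*I² + I = I + 2*I²)
-36135/553 + a(-145)/k(44) = -36135/553 + (-145*(1 + 2*(-145)))/((125*44)) = -36135*1/553 - 145*(1 - 290)/5500 = -36135/553 - 145*(-289)*(1/5500) = -36135/553 + 41905*(1/5500) = -36135/553 + 8381/1100 = -35113807/608300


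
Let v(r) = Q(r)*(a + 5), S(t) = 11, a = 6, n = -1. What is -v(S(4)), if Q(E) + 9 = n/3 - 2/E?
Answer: 314/3 ≈ 104.67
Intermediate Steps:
Q(E) = -28/3 - 2/E (Q(E) = -9 + (-1/3 - 2/E) = -28/3 - 2/E)
v(r) = -308/3 - 22/r (v(r) = (-28/3 - 2/r)*(6 + 5) = (-28/3 - 2/r)*11 = -308/3 - 22/r)
-v(S(4)) = -(-308/3 - 22/11) = -(-308/3 - 22*1/11) = -(-308/3 - 2) = -1*(-314/3) = 314/3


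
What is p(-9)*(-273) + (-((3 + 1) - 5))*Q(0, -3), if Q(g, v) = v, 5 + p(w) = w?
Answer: 3819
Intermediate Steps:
p(w) = -5 + w
p(-9)*(-273) + (-((3 + 1) - 5))*Q(0, -3) = (-5 - 9)*(-273) - ((3 + 1) - 5)*(-3) = -14*(-273) - (4 - 5)*(-3) = 3822 - 1*(-1)*(-3) = 3822 + 1*(-3) = 3822 - 3 = 3819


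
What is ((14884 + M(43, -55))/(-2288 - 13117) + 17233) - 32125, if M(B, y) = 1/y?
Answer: -4206145973/282425 ≈ -14893.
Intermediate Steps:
((14884 + M(43, -55))/(-2288 - 13117) + 17233) - 32125 = ((14884 + 1/(-55))/(-2288 - 13117) + 17233) - 32125 = ((14884 - 1/55)/(-15405) + 17233) - 32125 = ((818619/55)*(-1/15405) + 17233) - 32125 = (-272873/282425 + 17233) - 32125 = 4866757152/282425 - 32125 = -4206145973/282425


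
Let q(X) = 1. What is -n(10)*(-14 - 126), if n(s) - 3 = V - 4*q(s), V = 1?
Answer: 0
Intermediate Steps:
n(s) = 0 (n(s) = 3 + (1 - 4*1) = 3 + (1 - 4) = 3 - 3 = 0)
-n(10)*(-14 - 126) = -0*(-14 - 126) = -0*(-140) = -1*0 = 0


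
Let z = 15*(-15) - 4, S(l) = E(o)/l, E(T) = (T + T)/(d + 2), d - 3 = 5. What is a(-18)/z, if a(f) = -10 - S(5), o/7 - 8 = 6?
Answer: 348/5725 ≈ 0.060786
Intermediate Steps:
o = 98 (o = 56 + 7*6 = 56 + 42 = 98)
d = 8 (d = 3 + 5 = 8)
E(T) = T/5 (E(T) = (T + T)/(8 + 2) = (2*T)/10 = (2*T)*(1/10) = T/5)
S(l) = 98/(5*l) (S(l) = ((1/5)*98)/l = 98/(5*l))
a(f) = -348/25 (a(f) = -10 - 98/(5*5) = -10 - 1*98/25 = -10 - 98/25 = -348/25)
z = -229 (z = -225 - 4 = -229)
a(-18)/z = -348/25/(-229) = -348/25*(-1/229) = 348/5725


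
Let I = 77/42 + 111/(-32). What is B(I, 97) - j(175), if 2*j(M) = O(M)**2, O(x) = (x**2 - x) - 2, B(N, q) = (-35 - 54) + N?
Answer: -44499882493/96 ≈ -4.6354e+8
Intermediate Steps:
I = -157/96 (I = 77*(1/42) + 111*(-1/32) = 11/6 - 111/32 = -157/96 ≈ -1.6354)
B(N, q) = -89 + N
O(x) = -2 + x**2 - x
j(M) = (-2 + M**2 - M)**2/2
B(I, 97) - j(175) = (-89 - 157/96) - (2 + 175 - 1*175**2)**2/2 = -8701/96 - (2 + 175 - 1*30625)**2/2 = -8701/96 - (2 + 175 - 30625)**2/2 = -8701/96 - (-30448)**2/2 = -8701/96 - 927080704/2 = -8701/96 - 1*463540352 = -8701/96 - 463540352 = -44499882493/96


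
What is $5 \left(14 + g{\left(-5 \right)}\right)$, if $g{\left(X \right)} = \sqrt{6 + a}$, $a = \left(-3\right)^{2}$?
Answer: $70 + 5 \sqrt{15} \approx 89.365$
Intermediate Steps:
$a = 9$
$g{\left(X \right)} = \sqrt{15}$ ($g{\left(X \right)} = \sqrt{6 + 9} = \sqrt{15}$)
$5 \left(14 + g{\left(-5 \right)}\right) = 5 \left(14 + \sqrt{15}\right) = 70 + 5 \sqrt{15}$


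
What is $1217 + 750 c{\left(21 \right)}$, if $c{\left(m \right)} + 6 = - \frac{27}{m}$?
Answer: $- \frac{29731}{7} \approx -4247.3$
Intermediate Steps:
$c{\left(m \right)} = -6 - \frac{27}{m}$
$1217 + 750 c{\left(21 \right)} = 1217 + 750 \left(-6 - \frac{27}{21}\right) = 1217 + 750 \left(-6 - \frac{9}{7}\right) = 1217 + 750 \left(- \frac{51}{7}\right) = 1217 - \frac{38250}{7} = - \frac{29731}{7}$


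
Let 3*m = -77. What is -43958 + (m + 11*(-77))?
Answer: -134492/3 ≈ -44831.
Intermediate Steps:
m = -77/3 (m = (1/3)*(-77) = -77/3 ≈ -25.667)
-43958 + (m + 11*(-77)) = -43958 + (-77/3 + 11*(-77)) = -43958 + (-77/3 - 847) = -43958 - 2618/3 = -134492/3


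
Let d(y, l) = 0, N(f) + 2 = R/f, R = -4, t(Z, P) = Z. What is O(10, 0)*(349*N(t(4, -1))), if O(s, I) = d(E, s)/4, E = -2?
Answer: 0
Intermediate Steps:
N(f) = -2 - 4/f
O(s, I) = 0 (O(s, I) = 0/4 = 0*(¼) = 0)
O(10, 0)*(349*N(t(4, -1))) = 0*(349*(-2 - 4/4)) = 0*(349*(-2 - 4*¼)) = 0*(349*(-2 - 1)) = 0*(349*(-3)) = 0*(-1047) = 0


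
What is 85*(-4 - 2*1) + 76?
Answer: -434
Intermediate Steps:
85*(-4 - 2*1) + 76 = 85*(-4 - 2) + 76 = 85*(-6) + 76 = -510 + 76 = -434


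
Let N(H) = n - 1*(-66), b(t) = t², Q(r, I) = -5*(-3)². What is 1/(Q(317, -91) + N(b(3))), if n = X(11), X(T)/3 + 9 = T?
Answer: 1/27 ≈ 0.037037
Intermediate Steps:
X(T) = -27 + 3*T
n = 6 (n = -27 + 3*11 = -27 + 33 = 6)
Q(r, I) = -45 (Q(r, I) = -5*9 = -45)
N(H) = 72 (N(H) = 6 - 1*(-66) = 6 + 66 = 72)
1/(Q(317, -91) + N(b(3))) = 1/(-45 + 72) = 1/27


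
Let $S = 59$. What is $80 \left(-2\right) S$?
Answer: $-9440$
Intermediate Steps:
$80 \left(-2\right) S = 80 \left(-2\right) 59 = \left(-160\right) 59 = -9440$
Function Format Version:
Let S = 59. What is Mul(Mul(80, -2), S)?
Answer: -9440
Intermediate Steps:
Mul(Mul(80, -2), S) = Mul(Mul(80, -2), 59) = Mul(-160, 59) = -9440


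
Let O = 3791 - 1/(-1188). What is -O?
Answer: -4503709/1188 ≈ -3791.0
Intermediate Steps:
O = 4503709/1188 (O = 3791 - 1*(-1/1188) = 3791 + 1/1188 = 4503709/1188 ≈ 3791.0)
-O = -1*4503709/1188 = -4503709/1188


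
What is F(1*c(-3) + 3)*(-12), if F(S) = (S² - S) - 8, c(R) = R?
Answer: 96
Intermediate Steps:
F(S) = -8 + S² - S
F(1*c(-3) + 3)*(-12) = (-8 + (1*(-3) + 3)² - (1*(-3) + 3))*(-12) = (-8 + (-3 + 3)² - (-3 + 3))*(-12) = (-8 + 0² - 1*0)*(-12) = (-8 + 0 + 0)*(-12) = -8*(-12) = 96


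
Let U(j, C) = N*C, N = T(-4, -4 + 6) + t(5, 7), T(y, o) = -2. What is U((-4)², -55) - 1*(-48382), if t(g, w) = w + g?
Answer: 47832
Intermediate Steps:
t(g, w) = g + w
N = 10 (N = -2 + (5 + 7) = -2 + 12 = 10)
U(j, C) = 10*C
U((-4)², -55) - 1*(-48382) = 10*(-55) - 1*(-48382) = -550 + 48382 = 47832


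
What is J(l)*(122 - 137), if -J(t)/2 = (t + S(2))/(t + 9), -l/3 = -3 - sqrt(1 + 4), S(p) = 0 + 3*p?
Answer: 750/31 + 30*sqrt(5)/31 ≈ 26.357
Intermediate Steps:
S(p) = 3*p
l = 9 + 3*sqrt(5) (l = -3*(-3 - sqrt(1 + 4)) = -3*(-3 - sqrt(5)) = 9 + 3*sqrt(5) ≈ 15.708)
J(t) = -2*(6 + t)/(9 + t) (J(t) = -2*(t + 3*2)/(t + 9) = -2*(t + 6)/(9 + t) = -2*(6 + t)/(9 + t))
J(l)*(122 - 137) = (2*(-6 - (9 + 3*sqrt(5)))/(9 + (9 + 3*sqrt(5))))*(122 - 137) = (2*(-6 + (-9 - 3*sqrt(5)))/(18 + 3*sqrt(5)))*(-15) = (2*(-15 - 3*sqrt(5))/(18 + 3*sqrt(5)))*(-15) = -30*(-15 - 3*sqrt(5))/(18 + 3*sqrt(5))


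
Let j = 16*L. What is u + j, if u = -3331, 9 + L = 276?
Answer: 941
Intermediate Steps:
L = 267 (L = -9 + 276 = 267)
j = 4272 (j = 16*267 = 4272)
u + j = -3331 + 4272 = 941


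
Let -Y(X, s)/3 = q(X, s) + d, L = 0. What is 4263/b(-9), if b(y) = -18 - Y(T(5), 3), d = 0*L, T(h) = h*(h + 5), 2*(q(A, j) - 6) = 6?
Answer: 1421/3 ≈ 473.67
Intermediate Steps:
q(A, j) = 9 (q(A, j) = 6 + (½)*6 = 6 + 3 = 9)
T(h) = h*(5 + h)
d = 0 (d = 0*0 = 0)
Y(X, s) = -27 (Y(X, s) = -3*(9 + 0) = -3*9 = -27)
b(y) = 9 (b(y) = -18 - 1*(-27) = -18 + 27 = 9)
4263/b(-9) = 4263/9 = 4263*(⅑) = 1421/3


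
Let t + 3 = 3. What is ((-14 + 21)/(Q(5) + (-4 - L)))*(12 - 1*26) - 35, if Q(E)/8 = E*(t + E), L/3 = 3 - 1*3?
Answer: -71/2 ≈ -35.500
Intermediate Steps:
L = 0 (L = 3*(3 - 1*3) = 3*(3 - 3) = 3*0 = 0)
t = 0 (t = -3 + 3 = 0)
Q(E) = 8*E² (Q(E) = 8*(E*(0 + E)) = 8*(E*E) = 8*E²)
((-14 + 21)/(Q(5) + (-4 - L)))*(12 - 1*26) - 35 = ((-14 + 21)/(8*5² + (-4 - 1*0)))*(12 - 1*26) - 35 = (7/(8*25 + (-4 + 0)))*(12 - 26) - 35 = (7/(200 - 4))*(-14) - 35 = (7/196)*(-14) - 35 = (7*(1/196))*(-14) - 35 = (1/28)*(-14) - 35 = -½ - 35 = -71/2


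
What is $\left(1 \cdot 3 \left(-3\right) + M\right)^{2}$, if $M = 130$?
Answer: $14641$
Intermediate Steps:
$\left(1 \cdot 3 \left(-3\right) + M\right)^{2} = \left(1 \cdot 3 \left(-3\right) + 130\right)^{2} = \left(3 \left(-3\right) + 130\right)^{2} = \left(-9 + 130\right)^{2} = 121^{2} = 14641$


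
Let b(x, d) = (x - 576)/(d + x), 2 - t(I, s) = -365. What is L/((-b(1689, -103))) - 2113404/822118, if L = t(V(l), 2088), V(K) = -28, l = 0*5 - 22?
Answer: -240437932984/457508667 ≈ -525.54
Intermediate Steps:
l = -22 (l = 0 - 22 = -22)
t(I, s) = 367 (t(I, s) = 2 - 1*(-365) = 2 + 365 = 367)
L = 367
b(x, d) = (-576 + x)/(d + x)
L/((-b(1689, -103))) - 2113404/822118 = 367/((-(-576 + 1689)/(-103 + 1689))) - 2113404/822118 = 367/((-1113/1586)) - 2113404*1/822118 = 367/((-1113/1586)) - 1056702/411059 = 367/((-1*1113/1586)) - 1056702/411059 = 367/(-1113/1586) - 1056702/411059 = 367*(-1586/1113) - 1056702/411059 = -582062/1113 - 1056702/411059 = -240437932984/457508667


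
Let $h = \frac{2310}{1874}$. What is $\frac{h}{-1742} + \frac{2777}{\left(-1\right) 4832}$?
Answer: $- \frac{2269175159}{3943525664} \approx -0.57542$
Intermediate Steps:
$h = \frac{1155}{937}$ ($h = 2310 \cdot \frac{1}{1874} = \frac{1155}{937} \approx 1.2327$)
$\frac{h}{-1742} + \frac{2777}{\left(-1\right) 4832} = \frac{1155}{937 \left(-1742\right)} + \frac{2777}{\left(-1\right) 4832} = \frac{1155}{937} \left(- \frac{1}{1742}\right) + \frac{2777}{-4832} = - \frac{1155}{1632254} + 2777 \left(- \frac{1}{4832}\right) = - \frac{1155}{1632254} - \frac{2777}{4832} = - \frac{2269175159}{3943525664}$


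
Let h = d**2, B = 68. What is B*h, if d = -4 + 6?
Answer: 272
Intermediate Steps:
d = 2
h = 4 (h = 2**2 = 4)
B*h = 68*4 = 272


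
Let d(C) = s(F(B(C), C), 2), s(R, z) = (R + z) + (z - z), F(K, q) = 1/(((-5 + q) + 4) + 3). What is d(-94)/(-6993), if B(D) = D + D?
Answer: -61/214452 ≈ -0.00028445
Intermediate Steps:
B(D) = 2*D
F(K, q) = 1/(2 + q) (F(K, q) = 1/((-1 + q) + 3) = 1/(2 + q))
s(R, z) = R + z (s(R, z) = (R + z) + 0 = R + z)
d(C) = 2 + 1/(2 + C) (d(C) = 1/(2 + C) + 2 = 2 + 1/(2 + C))
d(-94)/(-6993) = ((5 + 2*(-94))/(2 - 94))/(-6993) = ((5 - 188)/(-92))*(-1/6993) = -1/92*(-183)*(-1/6993) = (183/92)*(-1/6993) = -61/214452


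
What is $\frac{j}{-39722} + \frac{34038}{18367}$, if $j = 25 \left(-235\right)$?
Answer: $\frac{1459963561}{729573974} \approx 2.0011$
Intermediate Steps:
$j = -5875$
$\frac{j}{-39722} + \frac{34038}{18367} = - \frac{5875}{-39722} + \frac{34038}{18367} = \left(-5875\right) \left(- \frac{1}{39722}\right) + 34038 \cdot \frac{1}{18367} = \frac{5875}{39722} + \frac{34038}{18367} = \frac{1459963561}{729573974}$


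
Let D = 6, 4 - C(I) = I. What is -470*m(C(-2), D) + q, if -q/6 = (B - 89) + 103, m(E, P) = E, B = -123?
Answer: -2166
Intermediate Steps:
C(I) = 4 - I
q = 654 (q = -6*((-123 - 89) + 103) = -6*(-212 + 103) = -6*(-109) = 654)
-470*m(C(-2), D) + q = -470*(4 - 1*(-2)) + 654 = -470*(4 + 2) + 654 = -470*6 + 654 = -2820 + 654 = -2166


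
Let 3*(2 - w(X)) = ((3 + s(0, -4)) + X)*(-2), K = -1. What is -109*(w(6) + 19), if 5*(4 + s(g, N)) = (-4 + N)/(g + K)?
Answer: -13843/5 ≈ -2768.6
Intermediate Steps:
s(g, N) = -4 + (-4 + N)/(5*(-1 + g)) (s(g, N) = -4 + ((-4 + N)/(g - 1))/5 = -4 + ((-4 + N)/(-1 + g))/5 = -4 + (-4 + N)/(5*(-1 + g)))
w(X) = 12/5 + 2*X/3 (w(X) = 2 - ((3 + (16 - 4 - 20*0)/(5*(-1 + 0))) + X)*(-2)/3 = 2 - ((3 + (1/5)*(16 - 4 + 0)/(-1)) + X)*(-2)/3 = 2 - ((3 + (1/5)*(-1)*12) + X)*(-2)/3 = 2 - ((3 - 12/5) + X)*(-2)/3 = 2 - (3/5 + X)*(-2)/3 = 2 - (-6/5 - 2*X)/3 = 2 + (2/5 + 2*X/3) = 12/5 + 2*X/3)
-109*(w(6) + 19) = -109*((12/5 + (2/3)*6) + 19) = -109*((12/5 + 4) + 19) = -109*(32/5 + 19) = -109*127/5 = -13843/5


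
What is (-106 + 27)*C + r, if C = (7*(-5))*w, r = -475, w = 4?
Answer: 10585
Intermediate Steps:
C = -140 (C = (7*(-5))*4 = -35*4 = -140)
(-106 + 27)*C + r = (-106 + 27)*(-140) - 475 = -79*(-140) - 475 = 11060 - 475 = 10585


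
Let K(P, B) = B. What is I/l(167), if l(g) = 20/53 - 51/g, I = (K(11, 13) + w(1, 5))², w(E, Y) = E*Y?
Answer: 2867724/637 ≈ 4501.9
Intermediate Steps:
I = 324 (I = (13 + 1*5)² = (13 + 5)² = 18² = 324)
l(g) = 20/53 - 51/g (l(g) = 20*(1/53) - 51/g = 20/53 - 51/g)
I/l(167) = 324/(20/53 - 51/167) = 324/(637/8851) = 324*(8851/637) = 2867724/637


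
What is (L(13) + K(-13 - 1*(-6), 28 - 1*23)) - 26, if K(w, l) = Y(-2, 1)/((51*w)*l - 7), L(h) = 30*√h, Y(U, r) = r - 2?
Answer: -46591/1792 + 30*√13 ≈ 82.167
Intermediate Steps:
Y(U, r) = -2 + r
K(w, l) = -1/(-7 + 51*l*w) (K(w, l) = (-2 + 1)/((51*w)*l - 7) = -1/(51*l*w - 7) = -1/(-7 + 51*l*w))
(L(13) + K(-13 - 1*(-6), 28 - 1*23)) - 26 = (30*√13 - 1/(-7 + 51*(28 - 1*23)*(-13 - 1*(-6)))) - 26 = (30*√13 - 1/(-7 + 51*(28 - 23)*(-13 + 6))) - 26 = (30*√13 - 1/(-7 + 51*5*(-7))) - 26 = (30*√13 - 1/(-7 - 1785)) - 26 = (30*√13 - 1/(-1792)) - 26 = (30*√13 - 1*(-1/1792)) - 26 = (30*√13 + 1/1792) - 26 = (1/1792 + 30*√13) - 26 = -46591/1792 + 30*√13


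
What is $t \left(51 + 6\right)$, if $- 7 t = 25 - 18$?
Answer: $-57$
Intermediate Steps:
$t = -1$ ($t = - \frac{25 - 18}{7} = \left(- \frac{1}{7}\right) 7 = -1$)
$t \left(51 + 6\right) = - (51 + 6) = \left(-1\right) 57 = -57$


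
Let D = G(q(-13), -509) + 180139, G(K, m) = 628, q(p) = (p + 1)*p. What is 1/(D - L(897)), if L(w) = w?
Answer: 1/179870 ≈ 5.5596e-6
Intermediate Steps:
q(p) = p*(1 + p) (q(p) = (1 + p)*p = p*(1 + p))
D = 180767 (D = 628 + 180139 = 180767)
1/(D - L(897)) = 1/(180767 - 1*897) = 1/(180767 - 897) = 1/179870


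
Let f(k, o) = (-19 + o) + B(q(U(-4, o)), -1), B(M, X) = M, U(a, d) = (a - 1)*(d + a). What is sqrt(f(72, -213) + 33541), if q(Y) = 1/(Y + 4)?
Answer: sqrt(36273502)/33 ≈ 182.51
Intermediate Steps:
U(a, d) = (-1 + a)*(a + d)
q(Y) = 1/(4 + Y)
f(k, o) = -19 + o + 1/(24 - 5*o) (f(k, o) = (-19 + o) + 1/(4 + ((-4)**2 - 1*(-4) - o - 4*o)) = (-19 + o) + 1/(4 + (16 + 4 - o - 4*o)) = (-19 + o) + 1/(4 + (20 - 5*o)) = (-19 + o) + 1/(24 - 5*o) = -19 + o + 1/(24 - 5*o))
sqrt(f(72, -213) + 33541) = sqrt((-1 + (-24 + 5*(-213))*(-19 - 213))/(-24 + 5*(-213)) + 33541) = sqrt((-1 + (-24 - 1065)*(-232))/(-24 - 1065) + 33541) = sqrt((-1 - 1089*(-232))/(-1089) + 33541) = sqrt(-(-1 + 252648)/1089 + 33541) = sqrt(-1/1089*252647 + 33541) = sqrt(-252647/1089 + 33541) = sqrt(36273502/1089) = sqrt(36273502)/33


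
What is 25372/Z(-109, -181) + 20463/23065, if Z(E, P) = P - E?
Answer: -145932961/415170 ≈ -351.50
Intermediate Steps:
25372/Z(-109, -181) + 20463/23065 = 25372/(-181 - 1*(-109)) + 20463/23065 = 25372/(-181 + 109) + 20463*(1/23065) = 25372/(-72) + 20463/23065 = 25372*(-1/72) + 20463/23065 = -6343/18 + 20463/23065 = -145932961/415170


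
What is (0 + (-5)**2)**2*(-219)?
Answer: -136875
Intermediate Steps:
(0 + (-5)**2)**2*(-219) = (0 + 25)**2*(-219) = 25**2*(-219) = 625*(-219) = -136875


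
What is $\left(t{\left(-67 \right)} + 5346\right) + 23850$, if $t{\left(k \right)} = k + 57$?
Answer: $29186$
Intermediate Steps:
$t{\left(k \right)} = 57 + k$
$\left(t{\left(-67 \right)} + 5346\right) + 23850 = \left(\left(57 - 67\right) + 5346\right) + 23850 = \left(-10 + 5346\right) + 23850 = 5336 + 23850 = 29186$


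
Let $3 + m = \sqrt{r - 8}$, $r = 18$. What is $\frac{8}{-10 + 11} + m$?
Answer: $5 + \sqrt{10} \approx 8.1623$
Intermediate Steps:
$m = -3 + \sqrt{10}$ ($m = -3 + \sqrt{18 - 8} = -3 + \sqrt{10} \approx 0.16228$)
$\frac{8}{-10 + 11} + m = \frac{8}{-10 + 11} - \left(3 - \sqrt{10}\right) = \frac{8}{1} - \left(3 - \sqrt{10}\right) = 8 \cdot 1 - \left(3 - \sqrt{10}\right) = 8 - \left(3 - \sqrt{10}\right) = 5 + \sqrt{10}$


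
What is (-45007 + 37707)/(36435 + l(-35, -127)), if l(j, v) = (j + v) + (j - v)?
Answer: -1460/7273 ≈ -0.20074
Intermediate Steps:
l(j, v) = 2*j
(-45007 + 37707)/(36435 + l(-35, -127)) = (-45007 + 37707)/(36435 + 2*(-35)) = -7300/(36435 - 70) = -7300/36365 = -7300*1/36365 = -1460/7273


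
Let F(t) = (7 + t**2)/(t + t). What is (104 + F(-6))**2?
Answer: 1452025/144 ≈ 10084.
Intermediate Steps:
F(t) = (7 + t**2)/(2*t) (F(t) = (7 + t**2)/((2*t)) = (7 + t**2)*(1/(2*t)) = (7 + t**2)/(2*t))
(104 + F(-6))**2 = (104 + (1/2)*(7 + (-6)**2)/(-6))**2 = (104 + (1/2)*(-1/6)*(7 + 36))**2 = (104 + (1/2)*(-1/6)*43)**2 = (104 - 43/12)**2 = (1205/12)**2 = 1452025/144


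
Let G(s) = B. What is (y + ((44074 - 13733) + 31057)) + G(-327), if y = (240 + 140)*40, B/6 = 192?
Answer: 77750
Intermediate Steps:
B = 1152 (B = 6*192 = 1152)
G(s) = 1152
y = 15200 (y = 380*40 = 15200)
(y + ((44074 - 13733) + 31057)) + G(-327) = (15200 + ((44074 - 13733) + 31057)) + 1152 = (15200 + (30341 + 31057)) + 1152 = (15200 + 61398) + 1152 = 76598 + 1152 = 77750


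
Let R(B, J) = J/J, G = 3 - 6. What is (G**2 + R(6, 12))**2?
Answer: 100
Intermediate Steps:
G = -3
R(B, J) = 1
(G**2 + R(6, 12))**2 = ((-3)**2 + 1)**2 = (9 + 1)**2 = 10**2 = 100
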